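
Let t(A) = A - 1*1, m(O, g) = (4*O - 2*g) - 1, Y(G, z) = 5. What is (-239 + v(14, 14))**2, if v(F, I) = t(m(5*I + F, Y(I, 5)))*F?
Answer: 18464209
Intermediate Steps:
m(O, g) = -1 - 2*g + 4*O (m(O, g) = (-2*g + 4*O) - 1 = -1 - 2*g + 4*O)
t(A) = -1 + A (t(A) = A - 1 = -1 + A)
v(F, I) = F*(-12 + 4*F + 20*I) (v(F, I) = (-1 + (-1 - 2*5 + 4*(5*I + F)))*F = (-1 + (-1 - 10 + 4*(F + 5*I)))*F = (-1 + (-1 - 10 + (4*F + 20*I)))*F = (-1 + (-11 + 4*F + 20*I))*F = (-12 + 4*F + 20*I)*F = F*(-12 + 4*F + 20*I))
(-239 + v(14, 14))**2 = (-239 + 4*14*(-3 + 14 + 5*14))**2 = (-239 + 4*14*(-3 + 14 + 70))**2 = (-239 + 4*14*81)**2 = (-239 + 4536)**2 = 4297**2 = 18464209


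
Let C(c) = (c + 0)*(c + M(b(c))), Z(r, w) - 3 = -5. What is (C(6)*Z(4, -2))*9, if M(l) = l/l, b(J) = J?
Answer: -756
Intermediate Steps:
Z(r, w) = -2 (Z(r, w) = 3 - 5 = -2)
M(l) = 1
C(c) = c*(1 + c) (C(c) = (c + 0)*(c + 1) = c*(1 + c))
(C(6)*Z(4, -2))*9 = ((6*(1 + 6))*(-2))*9 = ((6*7)*(-2))*9 = (42*(-2))*9 = -84*9 = -756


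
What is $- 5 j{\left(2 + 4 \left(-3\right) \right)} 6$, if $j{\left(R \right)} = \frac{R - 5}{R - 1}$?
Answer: $- \frac{450}{11} \approx -40.909$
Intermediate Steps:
$j{\left(R \right)} = \frac{-5 + R}{-1 + R}$
$- 5 j{\left(2 + 4 \left(-3\right) \right)} 6 = - 5 \frac{-5 + \left(2 + 4 \left(-3\right)\right)}{-1 + \left(2 + 4 \left(-3\right)\right)} 6 = - 5 \frac{-5 + \left(2 - 12\right)}{-1 + \left(2 - 12\right)} 6 = - 5 \frac{-5 - 10}{-1 - 10} \cdot 6 = - 5 \frac{1}{-11} \left(-15\right) 6 = - 5 \left(\left(- \frac{1}{11}\right) \left(-15\right)\right) 6 = \left(-5\right) \frac{15}{11} \cdot 6 = \left(- \frac{75}{11}\right) 6 = - \frac{450}{11}$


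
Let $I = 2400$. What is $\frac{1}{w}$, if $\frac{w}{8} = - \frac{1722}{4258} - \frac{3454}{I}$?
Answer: $- \frac{319350}{4709983} \approx -0.067803$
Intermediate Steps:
$w = - \frac{4709983}{319350}$ ($w = 8 \left(- \frac{1722}{4258} - \frac{3454}{2400}\right) = 8 \left(\left(-1722\right) \frac{1}{4258} - \frac{1727}{1200}\right) = 8 \left(- \frac{861}{2129} - \frac{1727}{1200}\right) = 8 \left(- \frac{4709983}{2554800}\right) = - \frac{4709983}{319350} \approx -14.749$)
$\frac{1}{w} = \frac{1}{- \frac{4709983}{319350}} = - \frac{319350}{4709983}$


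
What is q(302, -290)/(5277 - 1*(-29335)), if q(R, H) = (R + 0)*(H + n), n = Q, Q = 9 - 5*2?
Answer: -43941/17306 ≈ -2.5391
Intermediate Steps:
Q = -1 (Q = 9 - 10 = -1)
n = -1
q(R, H) = R*(-1 + H) (q(R, H) = (R + 0)*(H - 1) = R*(-1 + H))
q(302, -290)/(5277 - 1*(-29335)) = (302*(-1 - 290))/(5277 - 1*(-29335)) = (302*(-291))/(5277 + 29335) = -87882/34612 = -87882*1/34612 = -43941/17306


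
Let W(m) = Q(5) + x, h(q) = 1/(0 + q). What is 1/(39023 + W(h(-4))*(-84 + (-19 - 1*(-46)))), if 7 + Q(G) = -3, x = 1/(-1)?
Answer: 1/39650 ≈ 2.5221e-5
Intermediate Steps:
x = -1
Q(G) = -10 (Q(G) = -7 - 3 = -10)
h(q) = 1/q
W(m) = -11 (W(m) = -10 - 1 = -11)
1/(39023 + W(h(-4))*(-84 + (-19 - 1*(-46)))) = 1/(39023 - 11*(-84 + (-19 - 1*(-46)))) = 1/(39023 - 11*(-84 + (-19 + 46))) = 1/(39023 - 11*(-84 + 27)) = 1/(39023 - 11*(-57)) = 1/(39023 + 627) = 1/39650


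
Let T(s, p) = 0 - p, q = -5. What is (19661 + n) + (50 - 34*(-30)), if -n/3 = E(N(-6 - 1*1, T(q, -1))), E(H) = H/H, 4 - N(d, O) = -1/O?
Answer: 20728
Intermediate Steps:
T(s, p) = -p
N(d, O) = 4 + 1/O (N(d, O) = 4 - (-1)/O = 4 + 1/O)
E(H) = 1
n = -3 (n = -3*1 = -3)
(19661 + n) + (50 - 34*(-30)) = (19661 - 3) + (50 - 34*(-30)) = 19658 + (50 + 1020) = 19658 + 1070 = 20728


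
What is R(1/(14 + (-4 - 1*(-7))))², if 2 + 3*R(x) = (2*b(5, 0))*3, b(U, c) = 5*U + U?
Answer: 31684/9 ≈ 3520.4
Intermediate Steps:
b(U, c) = 6*U
R(x) = 178/3 (R(x) = -⅔ + ((2*(6*5))*3)/3 = -⅔ + ((2*30)*3)/3 = -⅔ + (60*3)/3 = -⅔ + (⅓)*180 = -⅔ + 60 = 178/3)
R(1/(14 + (-4 - 1*(-7))))² = (178/3)² = 31684/9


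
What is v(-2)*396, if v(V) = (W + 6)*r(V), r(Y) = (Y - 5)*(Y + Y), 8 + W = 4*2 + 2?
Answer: 88704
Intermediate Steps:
W = 2 (W = -8 + (4*2 + 2) = -8 + (8 + 2) = -8 + 10 = 2)
r(Y) = 2*Y*(-5 + Y) (r(Y) = (-5 + Y)*(2*Y) = 2*Y*(-5 + Y))
v(V) = 16*V*(-5 + V) (v(V) = (2 + 6)*(2*V*(-5 + V)) = 8*(2*V*(-5 + V)) = 16*V*(-5 + V))
v(-2)*396 = (16*(-2)*(-5 - 2))*396 = (16*(-2)*(-7))*396 = 224*396 = 88704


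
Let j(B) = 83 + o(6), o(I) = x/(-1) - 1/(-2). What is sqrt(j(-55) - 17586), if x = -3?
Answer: I*sqrt(69998)/2 ≈ 132.29*I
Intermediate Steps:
o(I) = 7/2 (o(I) = -3/(-1) - 1/(-2) = -3*(-1) - 1*(-1/2) = 3 + 1/2 = 7/2)
j(B) = 173/2 (j(B) = 83 + 7/2 = 173/2)
sqrt(j(-55) - 17586) = sqrt(173/2 - 17586) = sqrt(-34999/2) = I*sqrt(69998)/2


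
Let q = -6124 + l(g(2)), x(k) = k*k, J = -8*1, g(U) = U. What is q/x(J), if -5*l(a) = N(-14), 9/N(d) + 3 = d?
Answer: -520531/5440 ≈ -95.686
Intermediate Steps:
N(d) = 9/(-3 + d)
l(a) = 9/85 (l(a) = -9/(5*(-3 - 14)) = -9/(5*(-17)) = -9*(-1)/(5*17) = -⅕*(-9/17) = 9/85)
J = -8
x(k) = k²
q = -520531/85 (q = -6124 + 9/85 = -520531/85 ≈ -6123.9)
q/x(J) = -520531/(85*((-8)²)) = -520531/85/64 = -520531/85*1/64 = -520531/5440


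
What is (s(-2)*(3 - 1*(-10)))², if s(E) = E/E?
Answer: 169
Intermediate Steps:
s(E) = 1
(s(-2)*(3 - 1*(-10)))² = (1*(3 - 1*(-10)))² = (1*(3 + 10))² = (1*13)² = 13² = 169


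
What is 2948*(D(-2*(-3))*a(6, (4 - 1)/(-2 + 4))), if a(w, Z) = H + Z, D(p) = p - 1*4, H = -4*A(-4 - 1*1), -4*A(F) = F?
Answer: -20636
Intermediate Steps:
A(F) = -F/4
H = -5 (H = -(-1)*(-4 - 1*1) = -(-1)*(-4 - 1) = -(-1)*(-5) = -4*5/4 = -5)
D(p) = -4 + p (D(p) = p - 4 = -4 + p)
a(w, Z) = -5 + Z
2948*(D(-2*(-3))*a(6, (4 - 1)/(-2 + 4))) = 2948*((-4 - 2*(-3))*(-5 + (4 - 1)/(-2 + 4))) = 2948*((-4 + 6)*(-5 + 3/2)) = 2948*(2*(-5 + 3*(1/2))) = 2948*(2*(-5 + 3/2)) = 2948*(2*(-7/2)) = 2948*(-7) = -20636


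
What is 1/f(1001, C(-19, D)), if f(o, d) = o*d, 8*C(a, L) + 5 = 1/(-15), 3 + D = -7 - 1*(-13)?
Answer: -30/19019 ≈ -0.0015774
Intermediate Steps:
D = 3 (D = -3 + (-7 - 1*(-13)) = -3 + (-7 + 13) = -3 + 6 = 3)
C(a, L) = -19/30 (C(a, L) = -5/8 + (⅛)/(-15) = -5/8 + (⅛)*(-1/15) = -5/8 - 1/120 = -19/30)
f(o, d) = d*o
1/f(1001, C(-19, D)) = 1/(-19/30*1001) = 1/(-19019/30) = -30/19019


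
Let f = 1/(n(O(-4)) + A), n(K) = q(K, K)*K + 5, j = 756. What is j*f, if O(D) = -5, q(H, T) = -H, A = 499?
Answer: 756/479 ≈ 1.5783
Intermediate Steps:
n(K) = 5 - K² (n(K) = (-K)*K + 5 = -K² + 5 = 5 - K²)
f = 1/479 (f = 1/((5 - 1*(-5)²) + 499) = 1/((5 - 1*25) + 499) = 1/((5 - 25) + 499) = 1/(-20 + 499) = 1/479 ≈ 0.0020877)
j*f = 756*(1/479) = 756/479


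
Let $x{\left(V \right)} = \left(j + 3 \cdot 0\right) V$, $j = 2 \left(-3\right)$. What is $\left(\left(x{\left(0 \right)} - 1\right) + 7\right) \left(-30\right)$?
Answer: $-180$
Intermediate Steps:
$j = -6$
$x{\left(V \right)} = - 6 V$ ($x{\left(V \right)} = \left(-6 + 3 \cdot 0\right) V = \left(-6 + 0\right) V = - 6 V$)
$\left(\left(x{\left(0 \right)} - 1\right) + 7\right) \left(-30\right) = \left(\left(\left(-6\right) 0 - 1\right) + 7\right) \left(-30\right) = \left(\left(0 - 1\right) + 7\right) \left(-30\right) = \left(-1 + 7\right) \left(-30\right) = 6 \left(-30\right) = -180$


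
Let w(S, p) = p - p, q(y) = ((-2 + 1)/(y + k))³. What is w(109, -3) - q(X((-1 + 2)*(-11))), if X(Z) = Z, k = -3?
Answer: -1/2744 ≈ -0.00036443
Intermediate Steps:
q(y) = -1/(-3 + y)³ (q(y) = ((-2 + 1)/(y - 3))³ = (-1/(-3 + y))³ = -1/(-3 + y)³)
w(S, p) = 0
w(109, -3) - q(X((-1 + 2)*(-11))) = 0 - (-1)/(-3 + (-1 + 2)*(-11))³ = 0 - (-1)/(-3 + 1*(-11))³ = 0 - (-1)/(-3 - 11)³ = 0 - (-1)/(-14)³ = 0 - (-1)*(-1)/2744 = 0 - 1*1/2744 = 0 - 1/2744 = -1/2744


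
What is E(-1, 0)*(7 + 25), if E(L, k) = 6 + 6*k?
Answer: 192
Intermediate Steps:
E(-1, 0)*(7 + 25) = (6 + 6*0)*(7 + 25) = (6 + 0)*32 = 6*32 = 192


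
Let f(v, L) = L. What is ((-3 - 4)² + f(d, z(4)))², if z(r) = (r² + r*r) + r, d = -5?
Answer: 7225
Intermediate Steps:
z(r) = r + 2*r² (z(r) = (r² + r²) + r = 2*r² + r = r + 2*r²)
((-3 - 4)² + f(d, z(4)))² = ((-3 - 4)² + 4*(1 + 2*4))² = ((-7)² + 4*(1 + 8))² = (49 + 4*9)² = (49 + 36)² = 85² = 7225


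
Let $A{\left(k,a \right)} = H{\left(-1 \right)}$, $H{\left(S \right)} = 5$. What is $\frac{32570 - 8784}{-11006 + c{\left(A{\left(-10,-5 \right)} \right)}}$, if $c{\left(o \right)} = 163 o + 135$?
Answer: $- \frac{11893}{5028} \approx -2.3654$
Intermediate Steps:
$A{\left(k,a \right)} = 5$
$c{\left(o \right)} = 135 + 163 o$
$\frac{32570 - 8784}{-11006 + c{\left(A{\left(-10,-5 \right)} \right)}} = \frac{32570 - 8784}{-11006 + \left(135 + 163 \cdot 5\right)} = \frac{23786}{-11006 + \left(135 + 815\right)} = \frac{23786}{-11006 + 950} = \frac{23786}{-10056} = 23786 \left(- \frac{1}{10056}\right) = - \frac{11893}{5028}$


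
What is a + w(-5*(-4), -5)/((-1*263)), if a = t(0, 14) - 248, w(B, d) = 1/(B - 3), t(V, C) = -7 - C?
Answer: -1202700/4471 ≈ -269.00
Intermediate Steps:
w(B, d) = 1/(-3 + B)
a = -269 (a = (-7 - 1*14) - 248 = (-7 - 14) - 248 = -21 - 248 = -269)
a + w(-5*(-4), -5)/((-1*263)) = -269 + 1/(((-1*263))*(-3 - 5*(-4))) = -269 + 1/((-263)*(-3 + 20)) = -269 - 1/263/17 = -269 - 1/263*1/17 = -269 - 1/4471 = -1202700/4471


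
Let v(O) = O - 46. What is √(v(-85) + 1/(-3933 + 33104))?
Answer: 30*I*√123860066/29171 ≈ 11.446*I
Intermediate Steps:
v(O) = -46 + O
√(v(-85) + 1/(-3933 + 33104)) = √((-46 - 85) + 1/(-3933 + 33104)) = √(-131 + 1/29171) = √(-3821400/29171) = 30*I*√123860066/29171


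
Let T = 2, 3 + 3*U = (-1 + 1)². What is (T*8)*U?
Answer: -16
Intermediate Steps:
U = -1 (U = -1 + (-1 + 1)²/3 = -1 + (⅓)*0² = -1 + (⅓)*0 = -1 + 0 = -1)
(T*8)*U = (2*8)*(-1) = 16*(-1) = -16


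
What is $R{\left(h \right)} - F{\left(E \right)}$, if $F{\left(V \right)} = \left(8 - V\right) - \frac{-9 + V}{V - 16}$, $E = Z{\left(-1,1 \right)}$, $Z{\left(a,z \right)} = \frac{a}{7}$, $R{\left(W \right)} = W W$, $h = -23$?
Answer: $\frac{412446}{791} \approx 521.42$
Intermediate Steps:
$R{\left(W \right)} = W^{2}$
$Z{\left(a,z \right)} = \frac{a}{7}$ ($Z{\left(a,z \right)} = a \frac{1}{7} = \frac{a}{7}$)
$E = - \frac{1}{7}$ ($E = \frac{1}{7} \left(-1\right) = - \frac{1}{7} \approx -0.14286$)
$F{\left(V \right)} = 8 - V - \frac{-9 + V}{-16 + V}$ ($F{\left(V \right)} = \left(8 - V\right) - \frac{-9 + V}{-16 + V} = 8 - V - \frac{-9 + V}{-16 + V}$)
$R{\left(h \right)} - F{\left(E \right)} = \left(-23\right)^{2} - \frac{-119 - \left(- \frac{1}{7}\right)^{2} + 23 \left(- \frac{1}{7}\right)}{-16 - \frac{1}{7}} = 529 - \frac{-119 - \frac{1}{49} - \frac{23}{7}}{- \frac{113}{7}} = 529 - - \frac{7 \left(-119 - \frac{1}{49} - \frac{23}{7}\right)}{113} = 529 - \left(- \frac{7}{113}\right) \left(- \frac{5993}{49}\right) = 529 - \frac{5993}{791} = \frac{412446}{791}$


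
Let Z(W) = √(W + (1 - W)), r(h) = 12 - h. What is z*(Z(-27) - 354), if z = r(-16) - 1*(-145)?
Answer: -61069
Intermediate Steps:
Z(W) = 1 (Z(W) = √1 = 1)
z = 173 (z = (12 - 1*(-16)) - 1*(-145) = (12 + 16) + 145 = 28 + 145 = 173)
z*(Z(-27) - 354) = 173*(1 - 354) = 173*(-353) = -61069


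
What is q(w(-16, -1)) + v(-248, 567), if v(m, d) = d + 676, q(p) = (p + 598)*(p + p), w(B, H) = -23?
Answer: -25207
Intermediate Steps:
q(p) = 2*p*(598 + p) (q(p) = (598 + p)*(2*p) = 2*p*(598 + p))
v(m, d) = 676 + d
q(w(-16, -1)) + v(-248, 567) = 2*(-23)*(598 - 23) + (676 + 567) = 2*(-23)*575 + 1243 = -26450 + 1243 = -25207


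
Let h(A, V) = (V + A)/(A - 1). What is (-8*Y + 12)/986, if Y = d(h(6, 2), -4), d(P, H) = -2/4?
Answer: 8/493 ≈ 0.016227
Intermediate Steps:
h(A, V) = (A + V)/(-1 + A)
d(P, H) = -½ (d(P, H) = -2*¼ = -½)
Y = -½ ≈ -0.50000
(-8*Y + 12)/986 = (-8*(-½) + 12)/986 = (4 + 12)*(1/986) = 16*(1/986) = 8/493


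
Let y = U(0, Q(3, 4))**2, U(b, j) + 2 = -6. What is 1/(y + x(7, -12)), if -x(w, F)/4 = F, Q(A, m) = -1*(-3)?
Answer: 1/112 ≈ 0.0089286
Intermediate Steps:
Q(A, m) = 3
U(b, j) = -8 (U(b, j) = -2 - 6 = -8)
y = 64 (y = (-8)**2 = 64)
x(w, F) = -4*F
1/(y + x(7, -12)) = 1/(64 - 4*(-12)) = 1/(64 + 48) = 1/112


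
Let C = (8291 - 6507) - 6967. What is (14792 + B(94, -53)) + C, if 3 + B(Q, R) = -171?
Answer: 9435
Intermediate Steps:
B(Q, R) = -174 (B(Q, R) = -3 - 171 = -174)
C = -5183 (C = 1784 - 6967 = -5183)
(14792 + B(94, -53)) + C = (14792 - 174) - 5183 = 14618 - 5183 = 9435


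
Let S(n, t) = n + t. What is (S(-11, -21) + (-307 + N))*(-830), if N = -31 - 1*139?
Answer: 422470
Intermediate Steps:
N = -170 (N = -31 - 139 = -170)
(S(-11, -21) + (-307 + N))*(-830) = ((-11 - 21) + (-307 - 170))*(-830) = (-32 - 477)*(-830) = -509*(-830) = 422470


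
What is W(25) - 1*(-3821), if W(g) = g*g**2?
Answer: 19446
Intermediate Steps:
W(g) = g**3
W(25) - 1*(-3821) = 25**3 - 1*(-3821) = 15625 + 3821 = 19446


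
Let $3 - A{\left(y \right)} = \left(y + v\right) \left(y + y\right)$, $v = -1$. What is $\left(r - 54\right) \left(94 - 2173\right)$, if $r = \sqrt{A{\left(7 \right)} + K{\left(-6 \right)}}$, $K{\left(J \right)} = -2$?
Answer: $112266 - 2079 i \sqrt{83} \approx 1.1227 \cdot 10^{5} - 18941.0 i$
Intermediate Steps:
$A{\left(y \right)} = 3 - 2 y \left(-1 + y\right)$ ($A{\left(y \right)} = 3 - \left(y - 1\right) \left(y + y\right) = 3 - \left(-1 + y\right) 2 y = 3 - 2 y \left(-1 + y\right)$)
$r = i \sqrt{83}$ ($r = \sqrt{\left(3 - 2 \cdot 7^{2} + 2 \cdot 7\right) - 2} = \sqrt{\left(3 - 98 + 14\right) - 2} = \sqrt{-81 - 2} = \sqrt{-83} = i \sqrt{83} \approx 9.1104 i$)
$\left(r - 54\right) \left(94 - 2173\right) = \left(i \sqrt{83} - 54\right) \left(94 - 2173\right) = \left(-54 + i \sqrt{83}\right) \left(94 - 2173\right) = \left(-54 + i \sqrt{83}\right) \left(-2079\right) = 112266 - 2079 i \sqrt{83}$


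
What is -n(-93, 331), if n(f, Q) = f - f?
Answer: 0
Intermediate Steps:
n(f, Q) = 0
-n(-93, 331) = -1*0 = 0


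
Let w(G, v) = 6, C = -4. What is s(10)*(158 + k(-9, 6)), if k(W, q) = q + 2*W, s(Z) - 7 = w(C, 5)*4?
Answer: 4526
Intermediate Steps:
s(Z) = 31 (s(Z) = 7 + 6*4 = 7 + 24 = 31)
s(10)*(158 + k(-9, 6)) = 31*(158 + (6 + 2*(-9))) = 31*(158 + (6 - 18)) = 31*(158 - 12) = 31*146 = 4526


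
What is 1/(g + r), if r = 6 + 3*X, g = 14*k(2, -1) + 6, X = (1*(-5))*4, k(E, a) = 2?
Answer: -1/20 ≈ -0.050000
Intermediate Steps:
X = -20 (X = -5*4 = -20)
g = 34 (g = 14*2 + 6 = 28 + 6 = 34)
r = -54 (r = 6 + 3*(-20) = 6 - 60 = -54)
1/(g + r) = 1/(34 - 54) = 1/(-20) = -1/20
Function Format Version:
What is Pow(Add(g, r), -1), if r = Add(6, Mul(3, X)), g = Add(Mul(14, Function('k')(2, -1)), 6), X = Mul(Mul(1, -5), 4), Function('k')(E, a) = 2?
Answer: Rational(-1, 20) ≈ -0.050000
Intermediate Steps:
X = -20 (X = Mul(-5, 4) = -20)
g = 34 (g = Add(Mul(14, 2), 6) = Add(28, 6) = 34)
r = -54 (r = Add(6, Mul(3, -20)) = Add(6, -60) = -54)
Pow(Add(g, r), -1) = Pow(Add(34, -54), -1) = Pow(-20, -1) = Rational(-1, 20)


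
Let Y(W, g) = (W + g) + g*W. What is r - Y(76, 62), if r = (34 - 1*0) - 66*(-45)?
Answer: -1846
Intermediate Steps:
Y(W, g) = W + g + W*g (Y(W, g) = (W + g) + W*g = W + g + W*g)
r = 3004 (r = (34 + 0) + 2970 = 34 + 2970 = 3004)
r - Y(76, 62) = 3004 - (76 + 62 + 76*62) = 3004 - (76 + 62 + 4712) = 3004 - 1*4850 = 3004 - 4850 = -1846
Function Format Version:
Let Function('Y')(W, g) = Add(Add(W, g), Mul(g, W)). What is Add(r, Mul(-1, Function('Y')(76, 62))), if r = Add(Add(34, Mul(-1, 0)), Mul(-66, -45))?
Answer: -1846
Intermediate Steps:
Function('Y')(W, g) = Add(W, g, Mul(W, g)) (Function('Y')(W, g) = Add(Add(W, g), Mul(W, g)) = Add(W, g, Mul(W, g)))
r = 3004 (r = Add(Add(34, 0), 2970) = Add(34, 2970) = 3004)
Add(r, Mul(-1, Function('Y')(76, 62))) = Add(3004, Mul(-1, Add(76, 62, Mul(76, 62)))) = Add(3004, Mul(-1, Add(76, 62, 4712))) = Add(3004, Mul(-1, 4850)) = Add(3004, -4850) = -1846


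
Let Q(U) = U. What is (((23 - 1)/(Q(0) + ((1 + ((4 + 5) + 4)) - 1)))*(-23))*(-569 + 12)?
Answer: 281842/13 ≈ 21680.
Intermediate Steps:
(((23 - 1)/(Q(0) + ((1 + ((4 + 5) + 4)) - 1)))*(-23))*(-569 + 12) = (((23 - 1)/(0 + ((1 + ((4 + 5) + 4)) - 1)))*(-23))*(-569 + 12) = ((22/(0 + ((1 + (9 + 4)) - 1)))*(-23))*(-557) = ((22/(0 + ((1 + 13) - 1)))*(-23))*(-557) = ((22/(0 + (14 - 1)))*(-23))*(-557) = ((22/(0 + 13))*(-23))*(-557) = ((22/13)*(-23))*(-557) = -506/13*(-557) = 281842/13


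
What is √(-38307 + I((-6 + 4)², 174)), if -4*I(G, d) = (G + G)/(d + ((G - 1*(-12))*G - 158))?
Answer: I*√15322810/20 ≈ 195.72*I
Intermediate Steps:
I(G, d) = -G/(2*(-158 + d + G*(12 + G))) (I(G, d) = -(G + G)/(4*(d + ((G - 1*(-12))*G - 158))) = -2*G/(4*(d + ((G + 12)*G - 158))) = -2*G/(4*(d + ((12 + G)*G - 158))) = -2*G/(4*(d + (G*(12 + G) - 158))) = -2*G/(4*(d + (-158 + G*(12 + G)))) = -2*G/(4*(-158 + d + G*(12 + G))) = -G/(2*(-158 + d + G*(12 + G))))
√(-38307 + I((-6 + 4)², 174)) = √(-38307 - (-6 + 4)²/(-316 + 2*174 + 2*((-6 + 4)²)² + 24*(-6 + 4)²)) = √(-38307 - 1*(-2)²/(-316 + 348 + 2*((-2)²)² + 24*(-2)²)) = √(-38307 - 1*4/(-316 + 348 + 2*4² + 24*4)) = √(-38307 - 1*4/(-316 + 348 + 2*16 + 96)) = √(-38307 - 1*4/(-316 + 348 + 32 + 96)) = √(-38307 - 1*4/160) = √(-38307 - 1*4*1/160) = √(-38307 - 1/40) = √(-1532281/40) = I*√15322810/20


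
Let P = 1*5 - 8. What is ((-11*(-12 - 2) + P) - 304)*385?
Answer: -58905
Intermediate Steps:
P = -3 (P = 5 - 8 = -3)
((-11*(-12 - 2) + P) - 304)*385 = ((-11*(-12 - 2) - 3) - 304)*385 = ((-11*(-14) - 3) - 304)*385 = ((154 - 3) - 304)*385 = (151 - 304)*385 = -153*385 = -58905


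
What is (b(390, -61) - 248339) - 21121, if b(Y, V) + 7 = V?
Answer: -269528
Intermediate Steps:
b(Y, V) = -7 + V
(b(390, -61) - 248339) - 21121 = ((-7 - 61) - 248339) - 21121 = (-68 - 248339) - 21121 = -248407 - 21121 = -269528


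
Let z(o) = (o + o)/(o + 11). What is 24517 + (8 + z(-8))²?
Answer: 220717/9 ≈ 24524.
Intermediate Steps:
z(o) = 2*o/(11 + o) (z(o) = (2*o)/(11 + o) = 2*o/(11 + o))
24517 + (8 + z(-8))² = 24517 + (8 + 2*(-8)/(11 - 8))² = 24517 + (8 + 2*(-8)/3)² = 24517 + (8 + 2*(-8)*(⅓))² = 24517 + (8 - 16/3)² = 24517 + (8/3)² = 24517 + 64/9 = 220717/9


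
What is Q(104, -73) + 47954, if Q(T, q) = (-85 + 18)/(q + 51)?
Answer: 1055055/22 ≈ 47957.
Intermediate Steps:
Q(T, q) = -67/(51 + q)
Q(104, -73) + 47954 = -67/(51 - 73) + 47954 = -67/(-22) + 47954 = -67*(-1/22) + 47954 = 67/22 + 47954 = 1055055/22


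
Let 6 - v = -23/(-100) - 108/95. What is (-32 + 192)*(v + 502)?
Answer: 7735384/95 ≈ 81425.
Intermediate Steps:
v = 13123/1900 (v = 6 - (-23/(-100) - 108/95) = 6 - (-23*(-1/100) - 108*1/95) = 6 - (23/100 - 108/95) = 6 - 1*(-1723/1900) = 6 + 1723/1900 = 13123/1900 ≈ 6.9068)
(-32 + 192)*(v + 502) = (-32 + 192)*(13123/1900 + 502) = 160*(966923/1900) = 7735384/95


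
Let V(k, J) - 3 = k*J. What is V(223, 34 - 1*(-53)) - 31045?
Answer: -11641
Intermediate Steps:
V(k, J) = 3 + J*k (V(k, J) = 3 + k*J = 3 + J*k)
V(223, 34 - 1*(-53)) - 31045 = (3 + (34 - 1*(-53))*223) - 31045 = (3 + (34 + 53)*223) - 31045 = (3 + 87*223) - 31045 = (3 + 19401) - 31045 = 19404 - 31045 = -11641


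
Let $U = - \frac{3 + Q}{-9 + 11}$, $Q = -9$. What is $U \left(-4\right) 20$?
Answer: $-240$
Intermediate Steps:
$U = 3$ ($U = - \frac{3 - 9}{-9 + 11} = - \frac{-6}{2} = \left(-1\right) \left(-3\right) = 3$)
$U \left(-4\right) 20 = 3 \left(-4\right) 20 = \left(-12\right) 20 = -240$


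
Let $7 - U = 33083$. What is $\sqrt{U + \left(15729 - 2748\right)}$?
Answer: $i \sqrt{20095} \approx 141.76 i$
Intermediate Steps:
$U = -33076$ ($U = 7 - 33083 = -33076$)
$\sqrt{U + \left(15729 - 2748\right)} = \sqrt{-33076 + \left(15729 - 2748\right)} = \sqrt{-33076 + 12981} = \sqrt{-20095} = i \sqrt{20095}$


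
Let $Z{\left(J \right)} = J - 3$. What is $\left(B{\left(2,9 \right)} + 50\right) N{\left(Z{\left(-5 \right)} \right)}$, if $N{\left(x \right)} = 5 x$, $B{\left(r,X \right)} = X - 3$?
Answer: $-2240$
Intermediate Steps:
$Z{\left(J \right)} = -3 + J$
$B{\left(r,X \right)} = -3 + X$
$\left(B{\left(2,9 \right)} + 50\right) N{\left(Z{\left(-5 \right)} \right)} = \left(\left(-3 + 9\right) + 50\right) 5 \left(-3 - 5\right) = \left(6 + 50\right) 5 \left(-8\right) = 56 \left(-40\right) = -2240$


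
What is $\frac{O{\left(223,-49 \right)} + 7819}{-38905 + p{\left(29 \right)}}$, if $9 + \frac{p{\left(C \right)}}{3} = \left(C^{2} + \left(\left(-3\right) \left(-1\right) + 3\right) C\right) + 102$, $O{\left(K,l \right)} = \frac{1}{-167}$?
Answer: $- \frac{100444}{457079} \approx -0.21975$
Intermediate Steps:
$O{\left(K,l \right)} = - \frac{1}{167}$
$p{\left(C \right)} = 279 + 3 C^{2} + 18 C$ ($p{\left(C \right)} = -27 + 3 \left(\left(C^{2} + \left(\left(-3\right) \left(-1\right) + 3\right) C\right) + 102\right) = -27 + 3 \left(\left(C^{2} + \left(3 + 3\right) C\right) + 102\right) = -27 + 3 \left(\left(C^{2} + 6 C\right) + 102\right) = -27 + 3 \left(102 + C^{2} + 6 C\right) = -27 + \left(306 + 3 C^{2} + 18 C\right) = 279 + 3 C^{2} + 18 C$)
$\frac{O{\left(223,-49 \right)} + 7819}{-38905 + p{\left(29 \right)}} = \frac{- \frac{1}{167} + 7819}{-38905 + \left(279 + 3 \cdot 29^{2} + 18 \cdot 29\right)} = \frac{1305772}{167 \left(-38905 + \left(279 + 3 \cdot 841 + 522\right)\right)} = \frac{1305772}{167 \left(-38905 + \left(279 + 2523 + 522\right)\right)} = \frac{1305772}{167 \left(-38905 + 3324\right)} = \frac{1305772}{167 \left(-35581\right)} = \frac{1305772}{167} \left(- \frac{1}{35581}\right) = - \frac{100444}{457079}$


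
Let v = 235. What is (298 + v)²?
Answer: 284089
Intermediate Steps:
(298 + v)² = (298 + 235)² = 533² = 284089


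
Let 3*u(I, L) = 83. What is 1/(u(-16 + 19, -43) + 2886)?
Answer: 3/8741 ≈ 0.00034321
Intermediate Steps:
u(I, L) = 83/3 (u(I, L) = (⅓)*83 = 83/3)
1/(u(-16 + 19, -43) + 2886) = 1/(83/3 + 2886) = 1/(8741/3) = 3/8741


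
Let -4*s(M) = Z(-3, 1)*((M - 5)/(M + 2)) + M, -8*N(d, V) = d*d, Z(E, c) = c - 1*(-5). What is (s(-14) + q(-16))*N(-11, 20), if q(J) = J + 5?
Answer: 9559/64 ≈ 149.36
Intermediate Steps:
Z(E, c) = 5 + c (Z(E, c) = c + 5 = 5 + c)
N(d, V) = -d²/8 (N(d, V) = -d*d/8 = -d²/8)
s(M) = -M/4 - 3*(-5 + M)/(2*(2 + M)) (s(M) = -((5 + 1)*((M - 5)/(M + 2)) + M)/4 = -(6*((-5 + M)/(2 + M)) + M)/4 = -(6*(-5 + M)/(2 + M) + M)/4 = -(M + 6*(-5 + M)/(2 + M))/4 = -M/4 - 3*(-5 + M)/(2*(2 + M)))
q(J) = 5 + J
(s(-14) + q(-16))*N(-11, 20) = ((30 - 1*(-14)² - 8*(-14))/(4*(2 - 14)) + (5 - 16))*(-⅛*(-11)²) = ((¼)*(30 - 1*196 + 112)/(-12) - 11)*(-⅛*121) = ((¼)*(-1/12)*(30 - 196 + 112) - 11)*(-121/8) = ((¼)*(-1/12)*(-54) - 11)*(-121/8) = (9/8 - 11)*(-121/8) = -79/8*(-121/8) = 9559/64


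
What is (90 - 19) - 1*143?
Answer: -72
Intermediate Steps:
(90 - 19) - 1*143 = 71 - 143 = -72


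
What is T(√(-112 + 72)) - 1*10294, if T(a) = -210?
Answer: -10504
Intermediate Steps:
T(√(-112 + 72)) - 1*10294 = -210 - 1*10294 = -210 - 10294 = -10504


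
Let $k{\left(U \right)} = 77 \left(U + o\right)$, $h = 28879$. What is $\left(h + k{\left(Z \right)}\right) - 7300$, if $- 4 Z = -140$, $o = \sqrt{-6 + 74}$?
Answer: $24274 + 154 \sqrt{17} \approx 24909.0$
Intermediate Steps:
$o = 2 \sqrt{17}$ ($o = \sqrt{68} = 2 \sqrt{17} \approx 8.2462$)
$Z = 35$ ($Z = \left(- \frac{1}{4}\right) \left(-140\right) = 35$)
$k{\left(U \right)} = 77 U + 154 \sqrt{17}$ ($k{\left(U \right)} = 77 \left(U + 2 \sqrt{17}\right) = 77 U + 154 \sqrt{17}$)
$\left(h + k{\left(Z \right)}\right) - 7300 = \left(28879 + \left(77 \cdot 35 + 154 \sqrt{17}\right)\right) - 7300 = \left(28879 + \left(2695 + 154 \sqrt{17}\right)\right) - 7300 = \left(31574 + 154 \sqrt{17}\right) - 7300 = 24274 + 154 \sqrt{17}$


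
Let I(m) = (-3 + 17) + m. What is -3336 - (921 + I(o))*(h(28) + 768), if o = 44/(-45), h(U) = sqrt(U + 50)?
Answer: -10809976/15 - 42031*sqrt(78)/45 ≈ -7.2891e+5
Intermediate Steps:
h(U) = sqrt(50 + U)
o = -44/45 (o = 44*(-1/45) = -44/45 ≈ -0.97778)
I(m) = 14 + m
-3336 - (921 + I(o))*(h(28) + 768) = -3336 - (921 + (14 - 44/45))*(sqrt(50 + 28) + 768) = -3336 - (921 + 586/45)*(sqrt(78) + 768) = -3336 - 42031*(768 + sqrt(78))/45 = -3336 - (10759936/15 + 42031*sqrt(78)/45) = -3336 + (-10759936/15 - 42031*sqrt(78)/45) = -10809976/15 - 42031*sqrt(78)/45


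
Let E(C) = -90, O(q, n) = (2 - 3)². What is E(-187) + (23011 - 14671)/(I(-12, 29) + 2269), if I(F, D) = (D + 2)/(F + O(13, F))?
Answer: -537945/6232 ≈ -86.320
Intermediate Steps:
O(q, n) = 1 (O(q, n) = (-1)² = 1)
I(F, D) = (2 + D)/(1 + F) (I(F, D) = (D + 2)/(F + 1) = (2 + D)/(1 + F))
E(-187) + (23011 - 14671)/(I(-12, 29) + 2269) = -90 + (23011 - 14671)/((2 + 29)/(1 - 12) + 2269) = -90 + 8340/(31/(-11) + 2269) = -90 + 8340/(-1/11*31 + 2269) = -90 + 8340/(-31/11 + 2269) = -90 + 8340/(24928/11) = -90 + 8340*(11/24928) = -90 + 22935/6232 = -537945/6232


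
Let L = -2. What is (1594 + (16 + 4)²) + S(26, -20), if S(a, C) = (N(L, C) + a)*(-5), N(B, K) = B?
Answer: 1874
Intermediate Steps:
S(a, C) = 10 - 5*a (S(a, C) = (-2 + a)*(-5) = 10 - 5*a)
(1594 + (16 + 4)²) + S(26, -20) = (1594 + (16 + 4)²) + (10 - 5*26) = (1594 + 20²) + (10 - 130) = (1594 + 400) - 120 = 1994 - 120 = 1874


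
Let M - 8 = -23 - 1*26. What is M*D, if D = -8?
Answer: 328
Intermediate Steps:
M = -41 (M = 8 + (-23 - 1*26) = 8 + (-23 - 26) = 8 - 49 = -41)
M*D = -41*(-8) = 328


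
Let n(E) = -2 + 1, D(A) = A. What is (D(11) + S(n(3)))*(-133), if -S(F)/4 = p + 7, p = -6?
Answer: -931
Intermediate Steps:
n(E) = -1
S(F) = -4 (S(F) = -4*(-6 + 7) = -4*1 = -4)
(D(11) + S(n(3)))*(-133) = (11 - 4)*(-133) = 7*(-133) = -931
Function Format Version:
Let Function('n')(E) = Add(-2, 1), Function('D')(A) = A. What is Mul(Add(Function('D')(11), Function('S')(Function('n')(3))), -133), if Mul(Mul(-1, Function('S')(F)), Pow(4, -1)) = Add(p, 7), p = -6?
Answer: -931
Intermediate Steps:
Function('n')(E) = -1
Function('S')(F) = -4 (Function('S')(F) = Mul(-4, Add(-6, 7)) = Mul(-4, 1) = -4)
Mul(Add(Function('D')(11), Function('S')(Function('n')(3))), -133) = Mul(Add(11, -4), -133) = Mul(7, -133) = -931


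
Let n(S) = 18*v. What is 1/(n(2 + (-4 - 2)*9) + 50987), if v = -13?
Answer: 1/50753 ≈ 1.9703e-5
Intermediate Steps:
n(S) = -234 (n(S) = 18*(-13) = -234)
1/(n(2 + (-4 - 2)*9) + 50987) = 1/(-234 + 50987) = 1/50753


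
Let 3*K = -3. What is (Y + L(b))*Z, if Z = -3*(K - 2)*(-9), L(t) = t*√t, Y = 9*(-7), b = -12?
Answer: 5103 + 1944*I*√3 ≈ 5103.0 + 3367.1*I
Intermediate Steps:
K = -1 (K = (⅓)*(-3) = -1)
Y = -63
L(t) = t^(3/2)
Z = -81 (Z = -3*(-1 - 2)*(-9) = -3*(-3)*(-9) = 9*(-9) = -81)
(Y + L(b))*Z = (-63 + (-12)^(3/2))*(-81) = (-63 - 24*I*√3)*(-81) = 5103 + 1944*I*√3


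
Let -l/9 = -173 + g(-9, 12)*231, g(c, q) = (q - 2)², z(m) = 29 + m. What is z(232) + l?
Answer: -206082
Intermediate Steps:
g(c, q) = (-2 + q)²
l = -206343 (l = -9*(-173 + (-2 + 12)²*231) = -9*(-173 + 10²*231) = -9*(-173 + 100*231) = -9*(-173 + 23100) = -9*22927 = -206343)
z(232) + l = (29 + 232) - 206343 = 261 - 206343 = -206082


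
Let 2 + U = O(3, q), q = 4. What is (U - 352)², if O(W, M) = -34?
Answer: 150544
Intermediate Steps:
U = -36 (U = -2 - 34 = -36)
(U - 352)² = (-36 - 352)² = (-388)² = 150544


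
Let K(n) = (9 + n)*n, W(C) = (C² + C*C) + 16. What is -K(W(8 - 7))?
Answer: -486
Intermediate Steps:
W(C) = 16 + 2*C² (W(C) = (C² + C²) + 16 = 2*C² + 16 = 16 + 2*C²)
K(n) = n*(9 + n)
-K(W(8 - 7)) = -(16 + 2*(8 - 7)²)*(9 + (16 + 2*(8 - 7)²)) = -(16 + 2*1²)*(9 + (16 + 2*1²)) = -(16 + 2*1)*(9 + (16 + 2*1)) = -(16 + 2)*(9 + (16 + 2)) = -18*(9 + 18) = -18*27 = -1*486 = -486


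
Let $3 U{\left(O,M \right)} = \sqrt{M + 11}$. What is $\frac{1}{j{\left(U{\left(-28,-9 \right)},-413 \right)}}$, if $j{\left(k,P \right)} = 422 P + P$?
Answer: $- \frac{1}{174699} \approx -5.7241 \cdot 10^{-6}$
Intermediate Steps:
$U{\left(O,M \right)} = \frac{\sqrt{11 + M}}{3}$ ($U{\left(O,M \right)} = \frac{\sqrt{M + 11}}{3} = \frac{\sqrt{11 + M}}{3}$)
$j{\left(k,P \right)} = 423 P$
$\frac{1}{j{\left(U{\left(-28,-9 \right)},-413 \right)}} = \frac{1}{423 \left(-413\right)} = \frac{1}{-174699} = - \frac{1}{174699}$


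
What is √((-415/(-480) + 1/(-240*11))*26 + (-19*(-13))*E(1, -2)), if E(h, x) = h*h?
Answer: √13042315/220 ≈ 16.416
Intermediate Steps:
E(h, x) = h²
√((-415/(-480) + 1/(-240*11))*26 + (-19*(-13))*E(1, -2)) = √((-415/(-480) + 1/(-240*11))*26 - 19*(-13)*1²) = √((-415*(-1/480) - 1/240*1/11)*26 + 247*1) = √((83/96 - 1/2640)*26 + 247) = √((1521/1760)*26 + 247) = √(19773/880 + 247) = √(237133/880) = √13042315/220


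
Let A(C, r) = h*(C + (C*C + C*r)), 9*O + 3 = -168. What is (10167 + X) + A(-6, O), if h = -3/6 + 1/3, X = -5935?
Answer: 4208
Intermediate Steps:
O = -19 (O = -⅓ + (⅑)*(-168) = -⅓ - 56/3 = -19)
h = -⅙ (h = -3*⅙ + 1*(⅓) = -½ + ⅓ = -⅙ ≈ -0.16667)
A(C, r) = -C/6 - C²/6 - C*r/6 (A(C, r) = -(C + (C*C + C*r))/6 = -(C + (C² + C*r))/6 = -(C + C² + C*r)/6 = -C/6 - C²/6 - C*r/6)
(10167 + X) + A(-6, O) = (10167 - 5935) - ⅙*(-6)*(1 - 6 - 19) = 4232 - ⅙*(-6)*(-24) = 4232 - 24 = 4208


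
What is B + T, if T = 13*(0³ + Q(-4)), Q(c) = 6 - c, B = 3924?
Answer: 4054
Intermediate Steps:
T = 130 (T = 13*(0³ + (6 - 1*(-4))) = 13*(0 + (6 + 4)) = 13*(0 + 10) = 13*10 = 130)
B + T = 3924 + 130 = 4054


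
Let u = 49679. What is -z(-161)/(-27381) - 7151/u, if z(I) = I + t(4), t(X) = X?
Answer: -203601134/1360260699 ≈ -0.14968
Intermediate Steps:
z(I) = 4 + I (z(I) = I + 4 = 4 + I)
-z(-161)/(-27381) - 7151/u = -(4 - 161)/(-27381) - 7151/49679 = -1*(-157)*(-1/27381) - 7151*1/49679 = 157*(-1/27381) - 7151/49679 = -157/27381 - 7151/49679 = -203601134/1360260699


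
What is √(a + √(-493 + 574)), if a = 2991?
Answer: 10*√30 ≈ 54.772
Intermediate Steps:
√(a + √(-493 + 574)) = √(2991 + √(-493 + 574)) = √(2991 + √81) = √(2991 + 9) = √3000 = 10*√30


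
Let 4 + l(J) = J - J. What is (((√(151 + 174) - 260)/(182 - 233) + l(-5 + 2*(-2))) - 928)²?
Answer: 2234642309/2601 + 472720*√13/2601 ≈ 8.5980e+5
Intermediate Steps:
l(J) = -4 (l(J) = -4 + (J - J) = -4 + 0 = -4)
(((√(151 + 174) - 260)/(182 - 233) + l(-5 + 2*(-2))) - 928)² = (((√(151 + 174) - 260)/(182 - 233) - 4) - 928)² = (((√325 - 260)/(-51) - 4) - 928)² = (((5*√13 - 260)*(-1/51) - 4) - 928)² = (((-260 + 5*√13)*(-1/51) - 4) - 928)² = (((260/51 - 5*√13/51) - 4) - 928)² = ((56/51 - 5*√13/51) - 928)² = (-47272/51 - 5*√13/51)²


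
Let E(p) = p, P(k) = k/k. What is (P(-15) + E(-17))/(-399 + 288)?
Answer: 16/111 ≈ 0.14414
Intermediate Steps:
P(k) = 1
(P(-15) + E(-17))/(-399 + 288) = (1 - 17)/(-399 + 288) = -16/(-111) = -16*(-1/111) = 16/111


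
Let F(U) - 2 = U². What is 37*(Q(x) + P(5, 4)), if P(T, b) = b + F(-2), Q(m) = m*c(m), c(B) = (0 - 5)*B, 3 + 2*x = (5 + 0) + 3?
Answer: -3145/4 ≈ -786.25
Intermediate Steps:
x = 5/2 (x = -3/2 + ((5 + 0) + 3)/2 = -3/2 + (5 + 3)/2 = -3/2 + (½)*8 = -3/2 + 4 = 5/2 ≈ 2.5000)
c(B) = -5*B
F(U) = 2 + U²
Q(m) = -5*m² (Q(m) = m*(-5*m) = -5*m²)
P(T, b) = 6 + b (P(T, b) = b + (2 + (-2)²) = b + (2 + 4) = b + 6 = 6 + b)
37*(Q(x) + P(5, 4)) = 37*(-5*(5/2)² + (6 + 4)) = 37*(-5*25/4 + 10) = 37*(-125/4 + 10) = 37*(-85/4) = -3145/4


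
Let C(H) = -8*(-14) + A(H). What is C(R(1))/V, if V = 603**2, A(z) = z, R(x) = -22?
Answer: 10/40401 ≈ 0.00024752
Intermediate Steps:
C(H) = 112 + H (C(H) = -8*(-14) + H = 112 + H)
V = 363609
C(R(1))/V = (112 - 22)/363609 = 90*(1/363609) = 10/40401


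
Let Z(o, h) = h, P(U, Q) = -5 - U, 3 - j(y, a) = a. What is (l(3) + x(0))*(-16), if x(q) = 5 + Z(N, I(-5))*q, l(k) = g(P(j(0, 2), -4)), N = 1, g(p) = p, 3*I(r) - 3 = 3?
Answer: 16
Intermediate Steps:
j(y, a) = 3 - a
I(r) = 2 (I(r) = 1 + (⅓)*3 = 1 + 1 = 2)
l(k) = -6 (l(k) = -5 - (3 - 1*2) = -5 - (3 - 2) = -5 - 1*1 = -5 - 1 = -6)
x(q) = 5 + 2*q
(l(3) + x(0))*(-16) = (-6 + (5 + 2*0))*(-16) = (-6 + (5 + 0))*(-16) = (-6 + 5)*(-16) = -1*(-16) = 16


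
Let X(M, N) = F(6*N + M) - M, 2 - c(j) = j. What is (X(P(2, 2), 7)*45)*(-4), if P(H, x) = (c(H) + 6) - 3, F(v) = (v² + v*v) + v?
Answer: -736560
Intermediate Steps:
F(v) = v + 2*v² (F(v) = (v² + v²) + v = 2*v² + v = v + 2*v²)
c(j) = 2 - j
P(H, x) = 5 - H (P(H, x) = ((2 - H) + 6) - 3 = (8 - H) - 3 = 5 - H)
X(M, N) = -M + (M + 6*N)*(1 + 2*M + 12*N) (X(M, N) = (6*N + M)*(1 + 2*(6*N + M)) - M = (M + 6*N)*(1 + 2*(M + 6*N)) - M = (M + 6*N)*(1 + (2*M + 12*N)) - M = (M + 6*N)*(1 + 2*M + 12*N) - M = -M + (M + 6*N)*(1 + 2*M + 12*N))
(X(P(2, 2), 7)*45)*(-4) = ((-(5 - 1*2) + ((5 - 1*2) + 6*7)*(1 + 2*(5 - 1*2) + 12*7))*45)*(-4) = ((-(5 - 2) + ((5 - 2) + 42)*(1 + 2*(5 - 2) + 84))*45)*(-4) = ((-1*3 + (3 + 42)*(1 + 2*3 + 84))*45)*(-4) = ((-3 + 45*(1 + 6 + 84))*45)*(-4) = ((-3 + 45*91)*45)*(-4) = ((-3 + 4095)*45)*(-4) = (4092*45)*(-4) = 184140*(-4) = -736560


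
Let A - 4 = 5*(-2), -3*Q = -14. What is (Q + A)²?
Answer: 16/9 ≈ 1.7778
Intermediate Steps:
Q = 14/3 (Q = -⅓*(-14) = 14/3 ≈ 4.6667)
A = -6 (A = 4 + 5*(-2) = 4 - 10 = -6)
(Q + A)² = (14/3 - 6)² = (-4/3)² = 16/9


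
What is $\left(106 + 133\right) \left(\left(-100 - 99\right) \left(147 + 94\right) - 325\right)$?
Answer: $-11539876$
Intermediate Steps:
$\left(106 + 133\right) \left(\left(-100 - 99\right) \left(147 + 94\right) - 325\right) = 239 \left(\left(-199\right) 241 - 325\right) = 239 \left(-47959 - 325\right) = 239 \left(-48284\right) = -11539876$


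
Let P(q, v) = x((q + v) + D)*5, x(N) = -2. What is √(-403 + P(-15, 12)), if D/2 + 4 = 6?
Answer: I*√413 ≈ 20.322*I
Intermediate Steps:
D = 4 (D = -8 + 2*6 = -8 + 12 = 4)
P(q, v) = -10 (P(q, v) = -2*5 = -10)
√(-403 + P(-15, 12)) = √(-403 - 10) = √(-413) = I*√413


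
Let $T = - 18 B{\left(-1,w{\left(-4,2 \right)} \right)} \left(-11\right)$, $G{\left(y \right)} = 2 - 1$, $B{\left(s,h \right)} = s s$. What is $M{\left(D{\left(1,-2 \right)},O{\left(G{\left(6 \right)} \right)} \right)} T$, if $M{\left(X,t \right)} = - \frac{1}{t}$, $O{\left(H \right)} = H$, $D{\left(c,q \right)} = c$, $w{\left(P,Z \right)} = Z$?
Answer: $-198$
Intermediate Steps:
$B{\left(s,h \right)} = s^{2}$
$G{\left(y \right)} = 1$ ($G{\left(y \right)} = 2 - 1 = 1$)
$T = 198$ ($T = - 18 \left(-1\right)^{2} \left(-11\right) = \left(-18\right) 1 \left(-11\right) = \left(-18\right) \left(-11\right) = 198$)
$M{\left(D{\left(1,-2 \right)},O{\left(G{\left(6 \right)} \right)} \right)} T = - 1^{-1} \cdot 198 = \left(-1\right) 1 \cdot 198 = \left(-1\right) 198 = -198$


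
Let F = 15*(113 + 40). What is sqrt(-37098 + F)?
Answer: 3*I*sqrt(3867) ≈ 186.56*I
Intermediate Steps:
F = 2295 (F = 15*153 = 2295)
sqrt(-37098 + F) = sqrt(-37098 + 2295) = sqrt(-34803) = 3*I*sqrt(3867)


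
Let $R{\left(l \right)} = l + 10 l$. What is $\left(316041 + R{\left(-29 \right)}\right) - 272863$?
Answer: $42859$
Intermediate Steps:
$R{\left(l \right)} = 11 l$
$\left(316041 + R{\left(-29 \right)}\right) - 272863 = \left(316041 + 11 \left(-29\right)\right) - 272863 = \left(316041 - 319\right) - 272863 = 315722 - 272863 = 42859$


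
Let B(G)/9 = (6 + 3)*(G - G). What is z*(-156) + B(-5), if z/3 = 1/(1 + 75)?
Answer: -117/19 ≈ -6.1579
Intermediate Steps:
B(G) = 0 (B(G) = 9*((6 + 3)*(G - G)) = 9*(9*0) = 9*0 = 0)
z = 3/76 (z = 3/(1 + 75) = 3/76 ≈ 0.039474)
z*(-156) + B(-5) = (3/76)*(-156) + 0 = -117/19 + 0 = -117/19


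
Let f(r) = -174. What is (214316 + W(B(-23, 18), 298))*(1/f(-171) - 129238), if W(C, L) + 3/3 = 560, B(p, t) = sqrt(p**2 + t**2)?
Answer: -1610660956125/58 ≈ -2.7770e+10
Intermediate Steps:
W(C, L) = 559 (W(C, L) = -1 + 560 = 559)
(214316 + W(B(-23, 18), 298))*(1/f(-171) - 129238) = (214316 + 559)*(1/(-174) - 129238) = 214875*(-1/174 - 129238) = 214875*(-22487413/174) = -1610660956125/58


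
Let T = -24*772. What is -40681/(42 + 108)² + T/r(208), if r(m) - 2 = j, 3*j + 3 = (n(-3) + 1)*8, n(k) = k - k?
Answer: -1251087491/247500 ≈ -5054.9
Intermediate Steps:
n(k) = 0
j = 5/3 (j = -1 + ((0 + 1)*8)/3 = -1 + (1*8)/3 = -1 + (⅓)*8 = -1 + 8/3 = 5/3 ≈ 1.6667)
T = -18528
r(m) = 11/3 (r(m) = 2 + 5/3 = 11/3)
-40681/(42 + 108)² + T/r(208) = -40681/(42 + 108)² - 18528/11/3 = -40681/(150²) - 18528*3/11 = -40681/22500 - 55584/11 = -1251087491/247500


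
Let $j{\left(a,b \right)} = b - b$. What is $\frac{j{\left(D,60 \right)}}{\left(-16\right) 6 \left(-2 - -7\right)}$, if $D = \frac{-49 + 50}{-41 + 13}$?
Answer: $0$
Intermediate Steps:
$D = - \frac{1}{28}$ ($D = 1 \frac{1}{-28} = 1 \left(- \frac{1}{28}\right) = - \frac{1}{28} \approx -0.035714$)
$j{\left(a,b \right)} = 0$
$\frac{j{\left(D,60 \right)}}{\left(-16\right) 6 \left(-2 - -7\right)} = \frac{0}{\left(-16\right) 6 \left(-2 - -7\right)} = \frac{0}{\left(-96\right) \left(-2 + 7\right)} = \frac{0}{\left(-96\right) 5} = \frac{0}{-480} = 0 \left(- \frac{1}{480}\right) = 0$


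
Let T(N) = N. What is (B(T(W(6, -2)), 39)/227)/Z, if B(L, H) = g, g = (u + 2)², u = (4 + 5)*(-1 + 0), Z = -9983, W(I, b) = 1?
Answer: -49/2266141 ≈ -2.1623e-5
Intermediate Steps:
u = -9 (u = 9*(-1) = -9)
g = 49 (g = (-9 + 2)² = (-7)² = 49)
B(L, H) = 49
(B(T(W(6, -2)), 39)/227)/Z = (49/227)/(-9983) = (49*(1/227))*(-1/9983) = (49/227)*(-1/9983) = -49/2266141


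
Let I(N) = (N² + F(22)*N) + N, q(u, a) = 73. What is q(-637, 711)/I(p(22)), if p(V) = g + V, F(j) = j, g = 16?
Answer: 73/2318 ≈ 0.031493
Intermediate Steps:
p(V) = 16 + V
I(N) = N² + 23*N (I(N) = (N² + 22*N) + N = N² + 23*N)
q(-637, 711)/I(p(22)) = 73/(((16 + 22)*(23 + (16 + 22)))) = 73/((38*(23 + 38))) = 73/((38*61)) = 73/2318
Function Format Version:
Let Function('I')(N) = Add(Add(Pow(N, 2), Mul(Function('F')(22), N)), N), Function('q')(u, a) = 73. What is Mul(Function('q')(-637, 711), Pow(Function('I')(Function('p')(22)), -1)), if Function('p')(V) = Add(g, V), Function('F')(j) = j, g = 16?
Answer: Rational(73, 2318) ≈ 0.031493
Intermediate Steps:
Function('p')(V) = Add(16, V)
Function('I')(N) = Add(Pow(N, 2), Mul(23, N)) (Function('I')(N) = Add(Add(Pow(N, 2), Mul(22, N)), N) = Add(Pow(N, 2), Mul(23, N)))
Mul(Function('q')(-637, 711), Pow(Function('I')(Function('p')(22)), -1)) = Mul(73, Pow(Mul(Add(16, 22), Add(23, Add(16, 22))), -1)) = Mul(73, Pow(Mul(38, Add(23, 38)), -1)) = Mul(73, Pow(Mul(38, 61), -1)) = Mul(73, Pow(2318, -1)) = Mul(73, Rational(1, 2318)) = Rational(73, 2318)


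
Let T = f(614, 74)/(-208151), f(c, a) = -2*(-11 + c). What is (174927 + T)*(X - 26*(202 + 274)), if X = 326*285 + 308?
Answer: 2943556751296086/208151 ≈ 1.4141e+10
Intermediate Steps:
f(c, a) = 22 - 2*c
T = 1206/208151 (T = (22 - 2*614)/(-208151) = (22 - 1228)*(-1/208151) = -1206*(-1/208151) = 1206/208151 ≈ 0.0057939)
X = 93218 (X = 92910 + 308 = 93218)
(174927 + T)*(X - 26*(202 + 274)) = (174927 + 1206/208151)*(93218 - 26*(202 + 274)) = 36411231183*(93218 - 26*476)/208151 = 36411231183*(93218 - 12376)/208151 = (36411231183/208151)*80842 = 2943556751296086/208151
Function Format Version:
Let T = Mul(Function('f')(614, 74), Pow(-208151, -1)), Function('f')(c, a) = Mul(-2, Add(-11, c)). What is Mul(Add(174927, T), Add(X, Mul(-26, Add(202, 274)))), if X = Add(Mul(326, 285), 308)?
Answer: Rational(2943556751296086, 208151) ≈ 1.4141e+10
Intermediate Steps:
Function('f')(c, a) = Add(22, Mul(-2, c))
T = Rational(1206, 208151) (T = Mul(Add(22, Mul(-2, 614)), Pow(-208151, -1)) = Mul(Add(22, -1228), Rational(-1, 208151)) = Mul(-1206, Rational(-1, 208151)) = Rational(1206, 208151) ≈ 0.0057939)
X = 93218 (X = Add(92910, 308) = 93218)
Mul(Add(174927, T), Add(X, Mul(-26, Add(202, 274)))) = Mul(Add(174927, Rational(1206, 208151)), Add(93218, Mul(-26, Add(202, 274)))) = Mul(Rational(36411231183, 208151), Add(93218, Mul(-26, 476))) = Mul(Rational(36411231183, 208151), Add(93218, -12376)) = Mul(Rational(36411231183, 208151), 80842) = Rational(2943556751296086, 208151)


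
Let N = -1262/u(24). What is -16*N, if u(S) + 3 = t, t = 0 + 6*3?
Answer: 20192/15 ≈ 1346.1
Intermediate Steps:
t = 18 (t = 0 + 18 = 18)
u(S) = 15 (u(S) = -3 + 18 = 15)
N = -1262/15 ≈ -84.133
-16*N = -16*(-1262/15) = 20192/15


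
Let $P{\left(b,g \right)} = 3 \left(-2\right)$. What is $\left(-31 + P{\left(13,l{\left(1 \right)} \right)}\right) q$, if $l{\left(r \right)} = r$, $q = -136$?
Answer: $5032$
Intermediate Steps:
$P{\left(b,g \right)} = -6$
$\left(-31 + P{\left(13,l{\left(1 \right)} \right)}\right) q = \left(-31 - 6\right) \left(-136\right) = \left(-37\right) \left(-136\right) = 5032$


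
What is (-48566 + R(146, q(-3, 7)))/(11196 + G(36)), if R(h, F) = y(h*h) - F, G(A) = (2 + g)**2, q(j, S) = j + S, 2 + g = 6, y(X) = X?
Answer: -13627/5616 ≈ -2.4265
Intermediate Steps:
g = 4 (g = -2 + 6 = 4)
q(j, S) = S + j
G(A) = 36 (G(A) = (2 + 4)**2 = 6**2 = 36)
R(h, F) = h**2 - F (R(h, F) = h*h - F = h**2 - F)
(-48566 + R(146, q(-3, 7)))/(11196 + G(36)) = (-48566 + (146**2 - (7 - 3)))/(11196 + 36) = (-48566 + (21316 - 1*4))/11232 = (-48566 + (21316 - 4))*(1/11232) = (-48566 + 21312)*(1/11232) = -27254*1/11232 = -13627/5616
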